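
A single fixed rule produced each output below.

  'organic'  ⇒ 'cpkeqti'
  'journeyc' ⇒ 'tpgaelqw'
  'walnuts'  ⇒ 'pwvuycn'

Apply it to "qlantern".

pvgtpsnc

What's happening: move the first 3 characters to the end (rotate left by 3), then shift every letter 2 places forward in the alphabet (wrapping around).
On "qlantern": the first step gives "nternqla", and the second then gives "pvgtpsnc".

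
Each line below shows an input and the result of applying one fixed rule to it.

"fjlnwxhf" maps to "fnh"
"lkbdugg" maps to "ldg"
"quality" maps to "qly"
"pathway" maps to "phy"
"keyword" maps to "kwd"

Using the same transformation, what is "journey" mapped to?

The transformation: keep one character in every 3, starting at position 1 (positions 1st, 4th, 7th, ...).
On "journey" that produces "jry".

jry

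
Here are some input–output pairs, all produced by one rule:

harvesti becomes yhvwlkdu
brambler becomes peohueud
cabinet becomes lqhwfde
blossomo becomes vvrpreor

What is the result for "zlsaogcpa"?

drjfsdcov

Looking at the pairs, the operation is to shift every letter 3 places forward in the alphabet (wrapping around), then move the first 3 characters to the end (rotate left by 3).
So "zlsaogcpa" becomes "drjfsdcov".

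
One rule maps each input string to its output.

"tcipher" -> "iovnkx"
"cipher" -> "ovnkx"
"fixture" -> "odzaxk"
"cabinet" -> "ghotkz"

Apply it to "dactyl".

gizer

The pattern: delete the first character, then shift every letter 6 places forward in the alphabet (wrapping around).
For "dactyl", step one produces "actyl"; step two turns that into "gizer".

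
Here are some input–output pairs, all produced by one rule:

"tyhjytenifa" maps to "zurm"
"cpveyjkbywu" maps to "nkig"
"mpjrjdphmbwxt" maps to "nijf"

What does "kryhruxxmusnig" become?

ezus

Each output is the input with this applied: shift every letter 12 places forward in the alphabet (wrapping around), then keep only the last 4 characters.
For "kryhruxxmusnig", step one produces "wdktdgjjygezus"; step two turns that into "ezus".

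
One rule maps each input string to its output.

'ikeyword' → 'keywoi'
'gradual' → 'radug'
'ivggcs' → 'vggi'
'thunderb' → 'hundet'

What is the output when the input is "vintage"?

intav

The pattern: delete the last 2 characters, then move the first character to the end.
For "vintage", step one produces "vinta"; step two turns that into "intav".
(Check on "gradual": → "gradu" → "radug" ✓)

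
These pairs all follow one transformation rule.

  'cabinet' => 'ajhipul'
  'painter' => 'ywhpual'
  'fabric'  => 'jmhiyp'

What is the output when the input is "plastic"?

The transformation: move the last character to the front, then shift every letter 7 places forward in the alphabet (wrapping around).
Starting from "plastic": after the first operation, "cplasti"; after the second, "jwshzap".

jwshzap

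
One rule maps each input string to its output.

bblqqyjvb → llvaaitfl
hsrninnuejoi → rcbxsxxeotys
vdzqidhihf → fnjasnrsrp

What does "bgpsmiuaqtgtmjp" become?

lqzcwsekadqdwtz

What's happening: shift every letter 10 places forward in the alphabet (wrapping around).
So "bgpsmiuaqtgtmjp" becomes "lqzcwsekadqdwtz".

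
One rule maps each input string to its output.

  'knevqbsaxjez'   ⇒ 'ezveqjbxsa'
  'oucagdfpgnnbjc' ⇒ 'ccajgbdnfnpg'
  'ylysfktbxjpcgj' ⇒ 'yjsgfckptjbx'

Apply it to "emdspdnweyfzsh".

What's happening: delete the first 2 characters, then take characters alternately from the front and the back (1st, last, 2nd, 2nd-last, ...).
Doing the same to "emdspdnweyfzsh": "dhsspzdfnywe".

dhsspzdfnywe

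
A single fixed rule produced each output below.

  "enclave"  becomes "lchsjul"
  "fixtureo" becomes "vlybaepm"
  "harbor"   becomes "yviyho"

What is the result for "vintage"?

lnhaupc

The rule is to shift every letter 7 places forward in the alphabet (wrapping around), then reverse the string.
On "vintage": the first step gives "cpuahnl", and the second then gives "lnhaupc".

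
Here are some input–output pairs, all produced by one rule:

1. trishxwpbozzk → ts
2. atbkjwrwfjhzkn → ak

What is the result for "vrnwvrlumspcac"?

The pattern: keep one character in every 3, starting at position 1 (positions 1st, 4th, 7th, ...), then delete the last 3 characters.
For "vrnwvrlumspcac", step one produces "vwlsa"; step two turns that into "vw".

vw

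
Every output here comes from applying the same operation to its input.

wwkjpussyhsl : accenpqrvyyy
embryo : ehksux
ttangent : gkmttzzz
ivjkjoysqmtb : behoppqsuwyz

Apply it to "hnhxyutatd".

The rule is to shift every letter 6 places forward in the alphabet (wrapping around), then sort the characters into alphabetical order.
For "hnhxyutatd", step one produces "ntndeazgzj"; step two turns that into "adegjnntzz".

adegjnntzz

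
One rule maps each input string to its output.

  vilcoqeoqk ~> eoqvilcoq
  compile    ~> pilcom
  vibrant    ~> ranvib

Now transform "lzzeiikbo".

In each case the input is transformed by: delete the last character, then move the last 3 characters to the front (rotate right by 3).
On "lzzeiikbo" that produces "ikblzzei".

ikblzzei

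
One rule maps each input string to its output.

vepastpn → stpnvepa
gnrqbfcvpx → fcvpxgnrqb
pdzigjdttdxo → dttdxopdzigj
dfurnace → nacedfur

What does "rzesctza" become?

What's happening: swap the front and back halves of the string.
Applying that to "rzesctza" gives "ctzarzes".

ctzarzes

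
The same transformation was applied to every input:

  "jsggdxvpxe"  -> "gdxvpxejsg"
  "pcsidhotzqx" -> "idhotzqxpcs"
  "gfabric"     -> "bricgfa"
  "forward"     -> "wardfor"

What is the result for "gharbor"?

rborgha

In each case the input is transformed by: move the first 3 characters to the end (rotate left by 3).
So "gharbor" becomes "rborgha".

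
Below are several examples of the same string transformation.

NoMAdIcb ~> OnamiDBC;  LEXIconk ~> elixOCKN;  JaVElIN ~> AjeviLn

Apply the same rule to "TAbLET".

atlBte

In each case the input is transformed by: swap each adjacent pair of characters (1↔2, 3↔4, ...), then flip the case of every letter.
Applying both steps to "TAbLET": "ATLbTE", then "atlBte".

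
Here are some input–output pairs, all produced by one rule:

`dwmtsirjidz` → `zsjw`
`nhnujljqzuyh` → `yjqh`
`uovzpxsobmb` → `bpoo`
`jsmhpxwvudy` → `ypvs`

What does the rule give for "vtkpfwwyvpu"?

What's happening: keep one character in every 3, starting at position 2 (positions 2nd, 5th, 8th, ...), then swap the first and last characters.
"vtkpfwwyvpu" → "tfyu" → "ufyt".

ufyt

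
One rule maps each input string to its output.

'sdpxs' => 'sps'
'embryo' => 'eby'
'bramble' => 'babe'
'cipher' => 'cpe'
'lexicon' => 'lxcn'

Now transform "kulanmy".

klny

The transformation: keep every other character starting from the first (positions 1st, 3rd, 5th, ...).
So "kulanmy" becomes "klny".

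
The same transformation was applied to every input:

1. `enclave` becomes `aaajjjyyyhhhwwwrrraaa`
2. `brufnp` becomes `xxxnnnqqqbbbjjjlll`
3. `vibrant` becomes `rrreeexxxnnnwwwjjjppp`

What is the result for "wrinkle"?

sssnnneeejjjggghhhaaa

Rule — repeat every character 3 times, then shift every letter 4 places backward in the alphabet (wrapping around).
For "wrinkle", step one produces "wwwrrriiinnnkkkllleee"; step two turns that into "sssnnneeejjjggghhhaaa".
(Check on "vibrant": → "vvviiibbbrrraaannnttt" → "rrreeexxxnnnwwwjjjppp" ✓)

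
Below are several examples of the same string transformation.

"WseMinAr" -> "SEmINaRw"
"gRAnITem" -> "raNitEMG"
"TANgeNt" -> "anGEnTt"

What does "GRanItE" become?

The rule is to flip the case of every letter, then move the first character to the end.
On "GRanItE": the first step gives "grANiTe", and the second then gives "rANiTeg".
(Check on "gRAnITem": → "GraNitEM" → "raNitEMG" ✓)

rANiTeg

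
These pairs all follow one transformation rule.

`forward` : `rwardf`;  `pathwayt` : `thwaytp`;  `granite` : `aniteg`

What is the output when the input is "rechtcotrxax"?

chtcotrxaxr

The transformation: move the first character to the end, then delete the first character.
Starting from "rechtcotrxax": after the first operation, "echtcotrxaxr"; after the second, "chtcotrxaxr".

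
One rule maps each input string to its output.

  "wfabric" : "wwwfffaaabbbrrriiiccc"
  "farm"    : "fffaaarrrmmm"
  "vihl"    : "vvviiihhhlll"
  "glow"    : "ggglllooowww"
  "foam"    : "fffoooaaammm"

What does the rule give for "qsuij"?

qqqsssuuuiiijjj

Each output is the input with this applied: repeat every character 3 times.
On "qsuij" that produces "qqqsssuuuiiijjj".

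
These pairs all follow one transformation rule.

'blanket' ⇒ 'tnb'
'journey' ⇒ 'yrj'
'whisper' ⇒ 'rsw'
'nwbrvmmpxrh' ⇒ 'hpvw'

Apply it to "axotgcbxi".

The transformation: reverse the string, then keep one character in every 3, starting at position 1 (positions 1st, 4th, 7th, ...).
On "axotgcbxi" that produces "ico".
(Check on "journey": → "yenruoj" → "yrj" ✓)

ico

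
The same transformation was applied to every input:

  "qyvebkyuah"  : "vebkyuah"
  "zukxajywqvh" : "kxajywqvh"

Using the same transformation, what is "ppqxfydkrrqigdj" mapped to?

qxfydkrrqigdj

In each case the input is transformed by: delete the first 2 characters.
Applying that to "ppqxfydkrrqigdj" gives "qxfydkrrqigdj".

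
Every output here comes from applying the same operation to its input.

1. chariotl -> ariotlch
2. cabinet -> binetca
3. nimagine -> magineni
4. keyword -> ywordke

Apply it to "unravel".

ravelun

Looking at the pairs, the operation is to move the first 2 characters to the end (rotate left by 2).
On "unravel" that produces "ravelun".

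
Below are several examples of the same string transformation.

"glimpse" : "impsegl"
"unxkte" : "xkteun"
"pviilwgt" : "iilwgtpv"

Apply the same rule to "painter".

Rule — move the first 2 characters to the end (rotate left by 2).
"painter" → "interpa".

interpa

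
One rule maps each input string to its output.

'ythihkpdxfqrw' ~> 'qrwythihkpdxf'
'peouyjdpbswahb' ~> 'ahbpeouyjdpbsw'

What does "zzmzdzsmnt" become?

mntzzmzdzs

The transformation: move the last 3 characters to the front (rotate right by 3).
"zzmzdzsmnt" → "mntzzmzdzs".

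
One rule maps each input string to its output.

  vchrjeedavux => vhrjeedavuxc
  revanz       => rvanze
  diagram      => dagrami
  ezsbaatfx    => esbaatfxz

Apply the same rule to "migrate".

mgratei

The rule is to move the first character to the end, then swap the first and last characters.
"migrate" → "igratem" → "mgratei".
(Check on "ezsbaatfx": → "zsbaatfxe" → "esbaatfxz" ✓)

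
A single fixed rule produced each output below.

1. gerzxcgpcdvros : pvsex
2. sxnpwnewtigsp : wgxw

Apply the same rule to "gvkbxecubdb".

ubvx

In each case the input is transformed by: keep one character in every 3, starting at position 2 (positions 2nd, 5th, 8th, ...), then move the first 2 characters to the end (rotate left by 2).
Applying both steps to "gvkbxecubdb": "vxub", then "ubvx".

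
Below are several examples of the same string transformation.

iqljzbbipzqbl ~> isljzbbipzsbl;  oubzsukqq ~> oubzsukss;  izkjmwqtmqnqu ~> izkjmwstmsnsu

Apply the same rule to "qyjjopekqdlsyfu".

Looking at the pairs, the operation is to replace every "q" with "s".
Doing the same to "qyjjopekqdlsyfu": "syjjopeksdlsyfu".

syjjopeksdlsyfu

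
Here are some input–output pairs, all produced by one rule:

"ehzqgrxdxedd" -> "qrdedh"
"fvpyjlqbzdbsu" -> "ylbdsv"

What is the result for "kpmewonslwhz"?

Rule — keep every other character starting from the second (positions 2nd, 4th, 6th, ...), then move the first character to the end.
Working it through for "kpmewonslwhz": intermediate "peoswz", final "eoswzp".

eoswzp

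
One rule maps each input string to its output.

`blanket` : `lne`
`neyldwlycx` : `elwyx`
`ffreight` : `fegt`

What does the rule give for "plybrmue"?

The rule is to keep every other character starting from the second (positions 2nd, 4th, 6th, ...).
On "plybrmue" that produces "lbme".

lbme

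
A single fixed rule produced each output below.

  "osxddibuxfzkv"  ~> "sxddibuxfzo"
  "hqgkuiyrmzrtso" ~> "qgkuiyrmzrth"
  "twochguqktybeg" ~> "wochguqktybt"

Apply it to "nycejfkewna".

Each output is the input with this applied: delete the last 2 characters, then move the first character to the end.
For "nycejfkewna", step one produces "nycejfkew"; step two turns that into "ycejfkewn".

ycejfkewn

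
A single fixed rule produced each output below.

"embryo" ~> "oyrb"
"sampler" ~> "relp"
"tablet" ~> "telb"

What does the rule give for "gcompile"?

elip

Rule — reverse the string, then keep only the first 4 characters.
On "gcompile": the first step gives "elipmocg", and the second then gives "elip".
(Check on "embryo": → "oyrbme" → "oyrb" ✓)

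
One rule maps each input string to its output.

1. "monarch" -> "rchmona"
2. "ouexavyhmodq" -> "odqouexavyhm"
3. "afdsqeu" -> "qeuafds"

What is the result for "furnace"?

Looking at the pairs, the operation is to move the last 3 characters to the front (rotate right by 3).
For "furnace" the result is "acefurn".

acefurn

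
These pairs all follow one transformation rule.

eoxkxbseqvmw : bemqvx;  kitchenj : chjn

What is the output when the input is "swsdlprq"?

dprs

Looking at the pairs, the operation is to sort the characters into alphabetical order, then keep every other character starting from the first (positions 1st, 3rd, 5th, ...).
For "swsdlprq", step one produces "dlpqrssw"; step two turns that into "dprs".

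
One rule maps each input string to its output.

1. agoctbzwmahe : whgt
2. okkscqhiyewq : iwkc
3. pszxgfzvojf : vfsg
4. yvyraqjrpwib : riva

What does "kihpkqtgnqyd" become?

gyik

The pattern: keep one character in every 3, starting at position 2 (positions 2nd, 5th, 8th, ...), then move the first 2 characters to the end (rotate left by 2).
"kihpkqtgnqyd" → "ikgy" → "gyik".
(Check on "yvyraqjrpwib": → "vari" → "riva" ✓)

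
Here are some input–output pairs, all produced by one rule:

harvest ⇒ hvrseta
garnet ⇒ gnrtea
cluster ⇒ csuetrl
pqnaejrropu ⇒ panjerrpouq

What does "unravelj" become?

uarevjln

The pattern: swap each adjacent pair of characters (1↔2, 3↔4, ...), then move the first character to the end.
For "unravelj" the result is "uarevjln".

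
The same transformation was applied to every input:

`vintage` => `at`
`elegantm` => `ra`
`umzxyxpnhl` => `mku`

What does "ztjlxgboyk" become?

wtl

Each output is the input with this applied: shift every letter 13 places forward in the alphabet (wrapping around) — i.e. ROT13, then keep one character in every 3, starting at position 3 (positions 3rd, 6th, 9th, ...).
On "ztjlxgboyk": the first step gives "mgwyktoblx", and the second then gives "wtl".
(Check on "vintage": → "ivagntr" → "at" ✓)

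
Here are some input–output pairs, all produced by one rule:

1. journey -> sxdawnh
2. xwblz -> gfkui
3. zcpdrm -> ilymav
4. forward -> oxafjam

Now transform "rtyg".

What's happening: shift every letter 9 places forward in the alphabet (wrapping around).
Doing the same to "rtyg": "achp".

achp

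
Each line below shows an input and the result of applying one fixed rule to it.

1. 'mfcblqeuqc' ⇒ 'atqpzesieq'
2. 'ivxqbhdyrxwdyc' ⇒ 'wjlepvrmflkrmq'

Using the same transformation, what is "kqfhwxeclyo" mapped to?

The transformation: shift every letter 12 places backward in the alphabet (wrapping around).
On "kqfhwxeclyo" that produces "yetvklsqzmc".

yetvklsqzmc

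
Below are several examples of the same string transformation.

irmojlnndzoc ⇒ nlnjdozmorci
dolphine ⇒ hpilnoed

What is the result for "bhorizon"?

Each output is the input with this applied: swap the front and back halves of the string, then take characters alternately from the front and the back (1st, last, 2nd, 2nd-last, ...).
Working it through for "bhorizon": intermediate "izonbhor", final "irzoohnb".

irzoohnb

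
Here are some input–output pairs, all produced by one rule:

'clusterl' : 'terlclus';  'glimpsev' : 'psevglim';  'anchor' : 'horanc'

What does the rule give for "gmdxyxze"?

The rule is to swap the front and back halves of the string.
Applying that to "gmdxyxze" gives "yxzegmdx".

yxzegmdx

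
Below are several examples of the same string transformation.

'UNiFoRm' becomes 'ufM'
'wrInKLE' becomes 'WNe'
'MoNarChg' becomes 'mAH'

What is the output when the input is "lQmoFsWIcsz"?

LOwS

What's happening: keep one character in every 3, starting at position 1 (positions 1st, 4th, 7th, ...), then flip the case of every letter.
Applying both steps to "lQmoFsWIcsz": "loWs", then "LOwS".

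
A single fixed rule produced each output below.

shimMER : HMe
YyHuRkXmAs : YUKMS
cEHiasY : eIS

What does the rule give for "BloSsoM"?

LsO

In each case the input is transformed by: flip the case of every letter, then keep every other character starting from the second (positions 2nd, 4th, 6th, ...).
On "BloSsoM": the first step gives "bLOsSOm", and the second then gives "LsO".
(Check on "shimMER": → "SHIMmer" → "HMe" ✓)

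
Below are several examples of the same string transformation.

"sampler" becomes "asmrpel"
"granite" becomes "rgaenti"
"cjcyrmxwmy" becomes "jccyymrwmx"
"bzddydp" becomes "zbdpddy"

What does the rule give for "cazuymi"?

acziumy

Rule — move the first character to the end, then take characters alternately from the front and the back (1st, last, 2nd, 2nd-last, ...).
Working it through for "cazuymi": intermediate "azuymic", final "acziumy".
(Check on "bzddydp": → "zddydpb" → "zbdpddy" ✓)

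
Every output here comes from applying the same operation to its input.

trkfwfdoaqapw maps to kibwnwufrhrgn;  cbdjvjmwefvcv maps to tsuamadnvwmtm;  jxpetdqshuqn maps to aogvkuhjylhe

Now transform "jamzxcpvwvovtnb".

In each case the input is transformed by: shift every letter 9 places backward in the alphabet (wrapping around).
So "jamzxcpvwvovtnb" becomes "ardqotgmnmfmkes".

ardqotgmnmfmkes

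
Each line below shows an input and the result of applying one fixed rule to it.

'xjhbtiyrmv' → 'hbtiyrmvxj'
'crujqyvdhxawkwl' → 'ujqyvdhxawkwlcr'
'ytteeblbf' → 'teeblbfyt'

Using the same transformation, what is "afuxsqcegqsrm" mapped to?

What's happening: move the first 2 characters to the end (rotate left by 2).
"afuxsqcegqsrm" → "uxsqcegqsrmaf".

uxsqcegqsrmaf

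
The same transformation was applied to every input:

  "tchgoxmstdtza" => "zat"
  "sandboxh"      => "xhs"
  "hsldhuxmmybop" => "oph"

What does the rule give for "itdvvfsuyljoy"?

oyi

Rule — move the last 2 characters to the front (rotate right by 2), then keep only the first 3 characters.
For "itdvvfsuyljoy", step one produces "oyitdvvfsuylj"; step two turns that into "oyi".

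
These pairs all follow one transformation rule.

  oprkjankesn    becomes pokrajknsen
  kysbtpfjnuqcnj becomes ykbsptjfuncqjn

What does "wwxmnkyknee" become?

The transformation: swap each adjacent pair of characters (1↔2, 3↔4, ...).
Doing the same to "wwxmnkyknee": "wwmxknkyene".

wwmxknkyene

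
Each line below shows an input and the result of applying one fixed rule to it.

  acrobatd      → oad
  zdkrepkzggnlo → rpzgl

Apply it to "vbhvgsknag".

vsng

Looking at the pairs, the operation is to keep every other character starting from the second (positions 2nd, 4th, 6th, ...), then delete the first character.
Starting from "vbhvgsknag": after the first operation, "bvsng"; after the second, "vsng".
(Check on "acrobatd": → "coad" → "oad" ✓)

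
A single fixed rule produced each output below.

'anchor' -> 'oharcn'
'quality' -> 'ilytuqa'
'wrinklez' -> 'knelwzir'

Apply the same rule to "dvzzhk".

hzdkzv

Each output is the input with this applied: move the first 3 characters to the end (rotate left by 3), then swap each adjacent pair of characters (1↔2, 3↔4, ...).
Starting from "dvzzhk": after the first operation, "zhkdvz"; after the second, "hzdkzv".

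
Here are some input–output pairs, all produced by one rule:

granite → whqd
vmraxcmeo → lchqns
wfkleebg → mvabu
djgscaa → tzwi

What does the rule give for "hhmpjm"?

What's happening: delete the last 3 characters, then shift every letter 10 places backward in the alphabet (wrapping around).
"hhmpjm" → "xxc".

xxc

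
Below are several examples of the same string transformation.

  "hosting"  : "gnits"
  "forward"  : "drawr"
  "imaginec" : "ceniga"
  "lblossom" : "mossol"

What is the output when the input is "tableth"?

htelb

Rule — delete the first 2 characters, then reverse the string.
For "tableth", step one produces "bleth"; step two turns that into "htelb".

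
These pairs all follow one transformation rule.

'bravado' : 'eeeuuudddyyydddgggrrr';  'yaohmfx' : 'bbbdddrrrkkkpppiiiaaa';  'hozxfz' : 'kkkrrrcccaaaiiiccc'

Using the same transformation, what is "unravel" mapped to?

xxxqqquuudddyyyhhhooo

Rule — repeat every character 3 times, then shift every letter 3 places forward in the alphabet (wrapping around).
Starting from "unravel": after the first operation, "uuunnnrrraaavvveeelll"; after the second, "xxxqqquuudddyyyhhhooo".
(Check on "bravado": → "bbbrrraaavvvaaadddooo" → "eeeuuudddyyydddgggrrr" ✓)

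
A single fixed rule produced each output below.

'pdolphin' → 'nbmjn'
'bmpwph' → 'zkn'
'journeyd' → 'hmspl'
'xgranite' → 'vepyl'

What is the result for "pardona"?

The pattern: delete the last 3 characters, then shift every letter 2 places backward in the alphabet (wrapping around).
Applying both steps to "pardona": "pard", then "nypb".

nypb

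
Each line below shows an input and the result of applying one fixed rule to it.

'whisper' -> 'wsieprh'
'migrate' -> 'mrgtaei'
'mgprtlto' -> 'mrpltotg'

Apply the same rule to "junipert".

What's happening: swap each adjacent pair of characters (1↔2, 3↔4, ...), then move the first character to the end.
Starting from "junipert": after the first operation, "ujineptr"; after the second, "jineptru".

jineptru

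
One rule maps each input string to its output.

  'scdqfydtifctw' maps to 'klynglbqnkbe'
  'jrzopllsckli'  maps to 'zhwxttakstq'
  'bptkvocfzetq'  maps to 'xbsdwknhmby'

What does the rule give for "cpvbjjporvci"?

The rule is to shift every letter 8 places forward in the alphabet (wrapping around), then delete the first character.
On "cpvbjjporvci": the first step gives "kxdjrrxwzdkq", and the second then gives "xdjrrxwzdkq".

xdjrrxwzdkq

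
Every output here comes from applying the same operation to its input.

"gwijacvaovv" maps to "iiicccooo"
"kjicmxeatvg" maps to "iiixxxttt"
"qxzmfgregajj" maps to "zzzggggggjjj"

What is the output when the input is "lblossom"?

Rule — keep one character in every 3, starting at position 3 (positions 3rd, 6th, 9th, ...), then repeat every character 3 times.
"lblossom" → "ls" → "lllsss".

lllsss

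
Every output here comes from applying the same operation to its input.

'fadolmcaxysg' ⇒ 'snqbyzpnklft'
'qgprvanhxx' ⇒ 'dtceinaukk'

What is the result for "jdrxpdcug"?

wqekcqpht

Looking at the pairs, the operation is to shift every letter 13 places forward in the alphabet (wrapping around) — i.e. ROT13.
Doing the same to "jdrxpdcug": "wqekcqpht".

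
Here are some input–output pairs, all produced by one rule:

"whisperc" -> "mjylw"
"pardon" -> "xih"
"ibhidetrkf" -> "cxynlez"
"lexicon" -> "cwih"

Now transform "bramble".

gvfy

Each output is the input with this applied: delete the first 3 characters, then shift every letter 6 places backward in the alphabet (wrapping around).
Working it through for "bramble": intermediate "mble", final "gvfy".
(Check on "pardon": → "don" → "xih" ✓)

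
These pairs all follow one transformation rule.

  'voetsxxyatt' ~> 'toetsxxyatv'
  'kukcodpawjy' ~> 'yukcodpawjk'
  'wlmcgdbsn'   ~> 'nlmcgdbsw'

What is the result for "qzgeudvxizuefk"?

kzgeudvxizuefq

Rule — swap the first and last characters.
On "qzgeudvxizuefk" that produces "kzgeudvxizuefq".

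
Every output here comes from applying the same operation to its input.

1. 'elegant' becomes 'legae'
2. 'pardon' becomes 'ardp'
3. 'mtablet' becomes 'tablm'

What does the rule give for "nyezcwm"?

yezcn

Looking at the pairs, the operation is to delete the last 2 characters, then move the first character to the end.
Starting from "nyezcwm": after the first operation, "nyezc"; after the second, "yezcn".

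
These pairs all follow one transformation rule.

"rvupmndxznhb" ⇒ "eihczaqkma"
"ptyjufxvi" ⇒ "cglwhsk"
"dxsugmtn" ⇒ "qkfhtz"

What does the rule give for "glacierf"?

Looking at the pairs, the operation is to delete the last 2 characters, then shift every letter 13 places forward in the alphabet (wrapping around) — i.e. ROT13.
For "glacierf", step one produces "glacie"; step two turns that into "tynpvr".
(Check on "dxsugmtn": → "dxsugm" → "qkfhtz" ✓)

tynpvr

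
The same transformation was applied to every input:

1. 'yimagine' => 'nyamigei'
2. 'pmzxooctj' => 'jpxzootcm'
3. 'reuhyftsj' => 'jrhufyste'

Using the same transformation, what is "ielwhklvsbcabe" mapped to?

biwlkhvlbsacee

Rule — swap each adjacent pair of characters (1↔2, 3↔4, ...), then swap the first and last characters.
Starting from "ielwhklvsbcabe": after the first operation, "eiwlkhvlbsaceb"; after the second, "biwlkhvlbsacee".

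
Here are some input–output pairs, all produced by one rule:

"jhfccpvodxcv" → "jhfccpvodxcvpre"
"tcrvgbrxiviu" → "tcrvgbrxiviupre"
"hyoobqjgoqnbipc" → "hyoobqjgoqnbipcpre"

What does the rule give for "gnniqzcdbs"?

Rule — append "pre".
For "gnniqzcdbs" the result is "gnniqzcdbspre".

gnniqzcdbspre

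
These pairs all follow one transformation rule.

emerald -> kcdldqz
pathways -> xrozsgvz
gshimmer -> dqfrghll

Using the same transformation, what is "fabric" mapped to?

Looking at the pairs, the operation is to shift every letter 1 place backward in the alphabet (wrapping around), then move the last 2 characters to the front (rotate right by 2).
On "fabric" that produces "hbezaq".

hbezaq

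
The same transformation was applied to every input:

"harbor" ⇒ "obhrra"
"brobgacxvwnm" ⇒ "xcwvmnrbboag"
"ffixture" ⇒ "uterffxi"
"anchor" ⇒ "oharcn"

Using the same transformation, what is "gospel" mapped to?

epglso

The transformation: swap the front and back halves of the string, then swap each adjacent pair of characters (1↔2, 3↔4, ...).
Applying that to "gospel" gives "epglso".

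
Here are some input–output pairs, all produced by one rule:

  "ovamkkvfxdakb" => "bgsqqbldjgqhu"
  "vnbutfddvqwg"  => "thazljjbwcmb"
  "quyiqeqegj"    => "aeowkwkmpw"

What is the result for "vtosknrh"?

zuyqtxnb

The transformation: shift every letter 6 places forward in the alphabet (wrapping around), then move the first character to the end.
Starting from "vtosknrh": after the first operation, "bzuyqtxn"; after the second, "zuyqtxnb".
(Check on "vnbutfddvqwg": → "bthazljjbwcm" → "thazljjbwcmb" ✓)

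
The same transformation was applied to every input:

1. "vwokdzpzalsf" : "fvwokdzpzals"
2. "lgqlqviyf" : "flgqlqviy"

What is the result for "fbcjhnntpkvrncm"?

mfbcjhnntpkvrnc

Looking at the pairs, the operation is to move the last character to the front.
Doing the same to "fbcjhnntpkvrncm": "mfbcjhnntpkvrnc".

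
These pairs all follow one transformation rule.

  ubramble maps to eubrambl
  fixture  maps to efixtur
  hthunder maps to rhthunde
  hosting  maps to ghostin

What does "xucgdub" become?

The pattern: move the last character to the front.
So "xucgdub" becomes "bxucgdu".

bxucgdu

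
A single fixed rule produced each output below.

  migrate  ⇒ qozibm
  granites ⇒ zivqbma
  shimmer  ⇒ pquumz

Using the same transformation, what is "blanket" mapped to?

The rule is to shift every letter 8 places forward in the alphabet (wrapping around), then delete the first character.
On "blanket": the first step gives "jtivsmb", and the second then gives "tivsmb".

tivsmb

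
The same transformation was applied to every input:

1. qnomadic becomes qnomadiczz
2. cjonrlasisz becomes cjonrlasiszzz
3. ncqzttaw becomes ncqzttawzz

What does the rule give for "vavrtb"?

vavrtbzz

What's happening: append "zz".
Applying that to "vavrtb" gives "vavrtbzz".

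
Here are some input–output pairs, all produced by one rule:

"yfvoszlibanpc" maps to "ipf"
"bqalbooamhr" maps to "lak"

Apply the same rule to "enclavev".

The rule is to shift every letter 10 places forward in the alphabet (wrapping around), then keep only the first 3 characters.
Starting from "enclavev": after the first operation, "oxmvkfof"; after the second, "oxm".
(Check on "yfvoszlibanpc": → "ipfycjvslkxzm" → "ipf" ✓)

oxm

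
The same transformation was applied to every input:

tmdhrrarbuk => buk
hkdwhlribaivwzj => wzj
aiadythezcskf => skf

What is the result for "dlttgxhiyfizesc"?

Each output is the input with this applied: keep only the last 3 characters.
"dlttgxhiyfizesc" → "esc".

esc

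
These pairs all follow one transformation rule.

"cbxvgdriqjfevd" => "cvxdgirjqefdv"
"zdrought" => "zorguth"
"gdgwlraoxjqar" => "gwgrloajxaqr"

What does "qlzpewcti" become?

qpzwetci

In each case the input is transformed by: swap each adjacent pair of characters (1↔2, 3↔4, ...), then delete the first character.
"qlzpewcti" → "lqpzwetci" → "qpzwetci".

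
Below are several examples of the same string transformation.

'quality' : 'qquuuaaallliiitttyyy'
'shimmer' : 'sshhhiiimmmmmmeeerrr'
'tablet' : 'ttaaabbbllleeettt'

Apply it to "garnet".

ggaaarrrnnneeettt

Each output is the input with this applied: repeat every character 3 times, then delete the first character.
On "garnet": the first step gives "gggaaarrrnnneeettt", and the second then gives "ggaaarrrnnneeettt".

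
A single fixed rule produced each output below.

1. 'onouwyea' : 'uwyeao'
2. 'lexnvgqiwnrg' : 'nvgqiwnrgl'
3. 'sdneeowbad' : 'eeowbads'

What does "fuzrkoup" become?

Each output is the input with this applied: move the first character to the end, then delete the first 2 characters.
For "fuzrkoup" the result is "rkoupf".

rkoupf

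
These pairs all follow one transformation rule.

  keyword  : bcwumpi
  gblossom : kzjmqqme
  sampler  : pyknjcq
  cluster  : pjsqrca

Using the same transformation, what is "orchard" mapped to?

bpafypm

The transformation: shift every letter 2 places backward in the alphabet (wrapping around), then swap the first and last characters.
Starting from "orchard": after the first operation, "mpafypb"; after the second, "bpafypm".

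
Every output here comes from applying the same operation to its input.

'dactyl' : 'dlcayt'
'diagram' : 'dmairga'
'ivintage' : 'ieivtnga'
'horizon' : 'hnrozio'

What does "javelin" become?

In each case the input is transformed by: move the last character to the front, then swap each adjacent pair of characters (1↔2, 3↔4, ...).
Doing the same to "javelin": "jnvalei".

jnvalei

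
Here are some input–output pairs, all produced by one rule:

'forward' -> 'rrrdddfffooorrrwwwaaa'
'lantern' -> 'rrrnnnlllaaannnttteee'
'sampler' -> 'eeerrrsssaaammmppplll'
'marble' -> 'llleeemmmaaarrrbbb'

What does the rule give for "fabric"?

What's happening: move the last 2 characters to the front (rotate right by 2), then repeat every character 3 times.
For "fabric", step one produces "icfabr"; step two turns that into "iiicccfffaaabbbrrr".

iiicccfffaaabbbrrr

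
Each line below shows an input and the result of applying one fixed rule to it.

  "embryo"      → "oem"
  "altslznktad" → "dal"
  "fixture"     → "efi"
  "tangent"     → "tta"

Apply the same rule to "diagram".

mdi

The rule is to move the last character to the front, then keep only the first 3 characters.
Applying both steps to "diagram": "mdiagra", then "mdi".
(Check on "tangent": → "ttangen" → "tta" ✓)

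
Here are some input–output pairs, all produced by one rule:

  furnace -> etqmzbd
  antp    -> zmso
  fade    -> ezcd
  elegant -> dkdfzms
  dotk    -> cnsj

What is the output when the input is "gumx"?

In each case the input is transformed by: shift every letter 1 place backward in the alphabet (wrapping around).
Applying that to "gumx" gives "ftlw".

ftlw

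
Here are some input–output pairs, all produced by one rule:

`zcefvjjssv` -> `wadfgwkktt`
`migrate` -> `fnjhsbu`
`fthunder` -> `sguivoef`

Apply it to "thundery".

zuivoefs

Looking at the pairs, the operation is to move the last character to the front, then shift every letter 1 place forward in the alphabet (wrapping around).
Doing the same to "thundery": "zuivoefs".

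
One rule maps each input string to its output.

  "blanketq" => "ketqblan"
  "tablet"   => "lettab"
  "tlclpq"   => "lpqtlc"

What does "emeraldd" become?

The rule is to swap the front and back halves of the string.
For "emeraldd" the result is "alddemer".

alddemer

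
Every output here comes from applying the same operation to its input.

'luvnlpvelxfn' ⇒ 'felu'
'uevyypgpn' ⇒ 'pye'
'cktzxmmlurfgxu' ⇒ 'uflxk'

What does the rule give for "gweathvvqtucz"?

uvtw

The transformation: keep one character in every 3, starting at position 2 (positions 2nd, 5th, 8th, ...), then reverse the string.
"gweathvvqtucz" → "wtvu" → "uvtw".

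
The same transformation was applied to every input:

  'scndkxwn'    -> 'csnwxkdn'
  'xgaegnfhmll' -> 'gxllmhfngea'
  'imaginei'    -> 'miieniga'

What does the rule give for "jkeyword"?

kjdrowye

What's happening: move the first 2 characters to the end (rotate left by 2), then reverse the string.
Working it through for "jkeyword": intermediate "eywordjk", final "kjdrowye".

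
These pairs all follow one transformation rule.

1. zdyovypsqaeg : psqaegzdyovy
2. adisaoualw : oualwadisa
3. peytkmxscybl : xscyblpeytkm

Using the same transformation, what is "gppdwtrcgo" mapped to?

trcgogppdw

Looking at the pairs, the operation is to swap the front and back halves of the string.
Applying that to "gppdwtrcgo" gives "trcgogppdw".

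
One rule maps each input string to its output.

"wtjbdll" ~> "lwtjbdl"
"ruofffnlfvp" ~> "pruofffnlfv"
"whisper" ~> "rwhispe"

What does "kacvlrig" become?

gkacvlri

The rule is to move the last character to the front.
Applying that to "kacvlrig" gives "gkacvlri".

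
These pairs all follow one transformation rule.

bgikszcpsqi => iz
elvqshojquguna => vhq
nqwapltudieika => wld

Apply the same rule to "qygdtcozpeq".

The pattern: delete the last 3 characters, then keep one character in every 3, starting at position 3 (positions 3rd, 6th, 9th, ...).
Applying that to "qygdtcozpeq" gives "gc".

gc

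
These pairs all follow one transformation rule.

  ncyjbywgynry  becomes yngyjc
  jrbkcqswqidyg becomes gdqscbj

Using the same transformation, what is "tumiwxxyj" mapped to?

jxwmt

The transformation: reverse the string, then keep every other character starting from the first (positions 1st, 3rd, 5th, ...).
For "tumiwxxyj", step one produces "jyxxwimut"; step two turns that into "jxwmt".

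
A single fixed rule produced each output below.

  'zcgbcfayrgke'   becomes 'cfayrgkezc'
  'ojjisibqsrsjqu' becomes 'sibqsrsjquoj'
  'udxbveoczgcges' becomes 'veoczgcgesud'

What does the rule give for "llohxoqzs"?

xoqzsll

What's happening: move the first 2 characters to the end (rotate left by 2), then delete the first 2 characters.
Applying both steps to "llohxoqzs": "ohxoqzsll", then "xoqzsll".
(Check on "ojjisibqsrsjqu": → "jisibqsrsjquoj" → "sibqsrsjquoj" ✓)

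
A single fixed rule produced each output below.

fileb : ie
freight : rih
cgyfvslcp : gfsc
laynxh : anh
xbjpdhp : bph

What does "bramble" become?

rml

The transformation: keep every other character starting from the second (positions 2nd, 4th, 6th, ...).
Doing the same to "bramble": "rml".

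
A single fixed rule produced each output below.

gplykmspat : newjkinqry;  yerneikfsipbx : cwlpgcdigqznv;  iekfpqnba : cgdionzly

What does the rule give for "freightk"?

pdgcfeir

What's happening: shift every letter 2 places backward in the alphabet (wrapping around), then swap each adjacent pair of characters (1↔2, 3↔4, ...).
Starting from "freightk": after the first operation, "dpcgefri"; after the second, "pdgcfeir".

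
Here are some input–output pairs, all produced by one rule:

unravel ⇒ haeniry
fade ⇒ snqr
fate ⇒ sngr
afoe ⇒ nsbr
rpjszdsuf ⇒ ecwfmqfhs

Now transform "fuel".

shry

Each output is the input with this applied: shift every letter 13 places forward in the alphabet (wrapping around) — i.e. ROT13.
For "fuel" the result is "shry".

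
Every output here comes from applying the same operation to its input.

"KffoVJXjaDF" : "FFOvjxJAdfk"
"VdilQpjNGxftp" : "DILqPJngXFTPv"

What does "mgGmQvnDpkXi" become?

The rule is to move the first character to the end, then flip the case of every letter.
Applying both steps to "mgGmQvnDpkXi": "gGmQvnDpkXim", then "GgMqVNdPKxIM".

GgMqVNdPKxIM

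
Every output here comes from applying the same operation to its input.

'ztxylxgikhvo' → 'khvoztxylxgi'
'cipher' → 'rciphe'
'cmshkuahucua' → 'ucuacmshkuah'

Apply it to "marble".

emarbl

The rule is to swap the front and back halves of the string, then move the first 2 characters to the end (rotate left by 2).
"marble" → "emarbl".
(Check on "ztxylxgikhvo": → "gikhvoztxylx" → "khvoztxylxgi" ✓)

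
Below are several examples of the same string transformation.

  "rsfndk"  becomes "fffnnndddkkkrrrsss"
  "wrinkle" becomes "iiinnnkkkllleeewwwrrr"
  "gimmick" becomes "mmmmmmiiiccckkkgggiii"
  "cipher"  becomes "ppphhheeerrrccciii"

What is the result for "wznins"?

In each case the input is transformed by: move the first 2 characters to the end (rotate left by 2), then repeat every character 3 times.
Applying that to "wznins" gives "nnniiinnnssswwwzzz".

nnniiinnnssswwwzzz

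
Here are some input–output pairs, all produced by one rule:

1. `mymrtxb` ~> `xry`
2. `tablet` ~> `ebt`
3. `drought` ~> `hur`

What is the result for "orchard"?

The transformation: reverse the string, then keep every other character starting from the second (positions 2nd, 4th, 6th, ...).
"orchard" → "drahcro" → "rhr".
(Check on "mymrtxb": → "bxtrmym" → "xry" ✓)

rhr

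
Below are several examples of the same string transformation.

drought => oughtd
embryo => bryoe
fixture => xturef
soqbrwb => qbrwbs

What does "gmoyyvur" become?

Rule — move the first character to the end, then delete the first character.
Starting from "gmoyyvur": after the first operation, "moyyvurg"; after the second, "oyyvurg".

oyyvurg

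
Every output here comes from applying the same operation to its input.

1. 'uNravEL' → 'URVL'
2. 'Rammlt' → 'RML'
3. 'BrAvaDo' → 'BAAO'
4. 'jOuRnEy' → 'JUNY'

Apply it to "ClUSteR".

Looking at the pairs, the operation is to keep every other character starting from the first (positions 1st, 3rd, 5th, ...), then convert every letter to uppercase.
Applying both steps to "ClUSteR": "CUtR", then "CUTR".

CUTR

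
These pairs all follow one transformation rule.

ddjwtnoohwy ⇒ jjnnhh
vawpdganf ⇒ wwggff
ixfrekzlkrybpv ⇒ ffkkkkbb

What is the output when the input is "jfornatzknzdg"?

What's happening: keep one character in every 3, starting at position 3 (positions 3rd, 6th, 9th, ...), then double every character.
For "jfornatzknzdg", step one produces "oakd"; step two turns that into "ooaakkdd".

ooaakkdd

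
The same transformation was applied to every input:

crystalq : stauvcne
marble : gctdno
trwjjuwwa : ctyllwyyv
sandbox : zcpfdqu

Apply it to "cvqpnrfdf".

hxsrpthfe

Rule — swap the first and last characters, then shift every letter 2 places forward in the alphabet (wrapping around).
For "cvqpnrfdf", step one produces "fvqpnrfdc"; step two turns that into "hxsrpthfe".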